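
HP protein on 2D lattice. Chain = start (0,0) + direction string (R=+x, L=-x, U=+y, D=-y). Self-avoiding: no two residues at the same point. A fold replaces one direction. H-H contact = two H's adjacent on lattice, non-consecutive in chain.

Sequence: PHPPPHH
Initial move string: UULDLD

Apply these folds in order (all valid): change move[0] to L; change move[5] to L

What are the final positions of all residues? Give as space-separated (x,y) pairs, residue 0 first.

Initial moves: UULDLD
Fold: move[0]->L => LULDLD (positions: [(0, 0), (-1, 0), (-1, 1), (-2, 1), (-2, 0), (-3, 0), (-3, -1)])
Fold: move[5]->L => LULDLL (positions: [(0, 0), (-1, 0), (-1, 1), (-2, 1), (-2, 0), (-3, 0), (-4, 0)])

Answer: (0,0) (-1,0) (-1,1) (-2,1) (-2,0) (-3,0) (-4,0)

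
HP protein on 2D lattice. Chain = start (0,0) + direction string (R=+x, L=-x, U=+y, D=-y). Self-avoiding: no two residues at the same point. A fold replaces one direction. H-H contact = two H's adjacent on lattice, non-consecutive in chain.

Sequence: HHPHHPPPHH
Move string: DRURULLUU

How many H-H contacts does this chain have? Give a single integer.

Answer: 1

Derivation:
Positions: [(0, 0), (0, -1), (1, -1), (1, 0), (2, 0), (2, 1), (1, 1), (0, 1), (0, 2), (0, 3)]
H-H contact: residue 0 @(0,0) - residue 3 @(1, 0)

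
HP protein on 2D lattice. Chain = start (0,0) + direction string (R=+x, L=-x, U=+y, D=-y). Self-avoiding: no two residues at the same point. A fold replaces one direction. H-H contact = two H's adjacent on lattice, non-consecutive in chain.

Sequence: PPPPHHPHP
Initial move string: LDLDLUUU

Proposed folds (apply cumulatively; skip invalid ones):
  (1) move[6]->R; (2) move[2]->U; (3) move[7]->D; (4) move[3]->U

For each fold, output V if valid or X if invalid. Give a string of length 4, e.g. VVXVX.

Answer: XXXV

Derivation:
Initial: LDLDLUUU -> [(0, 0), (-1, 0), (-1, -1), (-2, -1), (-2, -2), (-3, -2), (-3, -1), (-3, 0), (-3, 1)]
Fold 1: move[6]->R => LDLDLURU INVALID (collision), skipped
Fold 2: move[2]->U => LDUDLUUU INVALID (collision), skipped
Fold 3: move[7]->D => LDLDLUUD INVALID (collision), skipped
Fold 4: move[3]->U => LDLULUUU VALID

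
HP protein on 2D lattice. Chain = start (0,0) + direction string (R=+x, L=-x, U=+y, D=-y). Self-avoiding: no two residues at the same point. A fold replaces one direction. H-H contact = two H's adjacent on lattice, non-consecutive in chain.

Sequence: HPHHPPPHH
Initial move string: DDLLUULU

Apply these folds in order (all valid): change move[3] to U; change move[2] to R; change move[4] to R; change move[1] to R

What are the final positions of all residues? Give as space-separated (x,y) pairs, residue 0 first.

Answer: (0,0) (0,-1) (1,-1) (2,-1) (2,0) (3,0) (3,1) (2,1) (2,2)

Derivation:
Initial moves: DDLLUULU
Fold: move[3]->U => DDLUUULU (positions: [(0, 0), (0, -1), (0, -2), (-1, -2), (-1, -1), (-1, 0), (-1, 1), (-2, 1), (-2, 2)])
Fold: move[2]->R => DDRUUULU (positions: [(0, 0), (0, -1), (0, -2), (1, -2), (1, -1), (1, 0), (1, 1), (0, 1), (0, 2)])
Fold: move[4]->R => DDRURULU (positions: [(0, 0), (0, -1), (0, -2), (1, -2), (1, -1), (2, -1), (2, 0), (1, 0), (1, 1)])
Fold: move[1]->R => DRRURULU (positions: [(0, 0), (0, -1), (1, -1), (2, -1), (2, 0), (3, 0), (3, 1), (2, 1), (2, 2)])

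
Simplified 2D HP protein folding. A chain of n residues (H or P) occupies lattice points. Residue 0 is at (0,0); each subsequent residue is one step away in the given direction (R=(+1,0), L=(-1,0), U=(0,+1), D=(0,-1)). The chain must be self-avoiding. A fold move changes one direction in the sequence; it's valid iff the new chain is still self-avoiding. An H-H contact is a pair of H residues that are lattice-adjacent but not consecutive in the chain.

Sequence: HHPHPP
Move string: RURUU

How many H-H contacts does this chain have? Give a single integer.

Positions: [(0, 0), (1, 0), (1, 1), (2, 1), (2, 2), (2, 3)]
No H-H contacts found.

Answer: 0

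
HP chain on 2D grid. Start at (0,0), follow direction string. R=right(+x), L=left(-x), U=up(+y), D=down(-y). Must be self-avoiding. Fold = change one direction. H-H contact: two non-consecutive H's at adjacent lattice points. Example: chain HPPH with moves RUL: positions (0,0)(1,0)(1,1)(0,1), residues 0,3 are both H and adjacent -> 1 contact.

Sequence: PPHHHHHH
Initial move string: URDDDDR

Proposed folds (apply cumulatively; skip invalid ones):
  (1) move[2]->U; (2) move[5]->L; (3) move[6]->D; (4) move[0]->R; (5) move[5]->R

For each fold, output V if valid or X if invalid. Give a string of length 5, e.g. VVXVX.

Initial: URDDDDR -> [(0, 0), (0, 1), (1, 1), (1, 0), (1, -1), (1, -2), (1, -3), (2, -3)]
Fold 1: move[2]->U => URUDDDR INVALID (collision), skipped
Fold 2: move[5]->L => URDDDLR INVALID (collision), skipped
Fold 3: move[6]->D => URDDDDD VALID
Fold 4: move[0]->R => RRDDDDD VALID
Fold 5: move[5]->R => RRDDDRD VALID

Answer: XXVVV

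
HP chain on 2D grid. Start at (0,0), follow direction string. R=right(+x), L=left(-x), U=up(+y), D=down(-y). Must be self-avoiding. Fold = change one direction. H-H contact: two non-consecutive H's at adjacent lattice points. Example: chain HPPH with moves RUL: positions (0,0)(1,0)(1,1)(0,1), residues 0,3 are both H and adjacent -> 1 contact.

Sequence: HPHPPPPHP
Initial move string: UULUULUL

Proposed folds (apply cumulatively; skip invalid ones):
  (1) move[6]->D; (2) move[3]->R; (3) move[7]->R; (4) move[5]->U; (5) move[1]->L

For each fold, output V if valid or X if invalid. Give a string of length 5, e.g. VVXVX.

Answer: VXXXV

Derivation:
Initial: UULUULUL -> [(0, 0), (0, 1), (0, 2), (-1, 2), (-1, 3), (-1, 4), (-2, 4), (-2, 5), (-3, 5)]
Fold 1: move[6]->D => UULUULDL VALID
Fold 2: move[3]->R => UULRULDL INVALID (collision), skipped
Fold 3: move[7]->R => UULUULDR INVALID (collision), skipped
Fold 4: move[5]->U => UULUUUDL INVALID (collision), skipped
Fold 5: move[1]->L => ULLUULDL VALID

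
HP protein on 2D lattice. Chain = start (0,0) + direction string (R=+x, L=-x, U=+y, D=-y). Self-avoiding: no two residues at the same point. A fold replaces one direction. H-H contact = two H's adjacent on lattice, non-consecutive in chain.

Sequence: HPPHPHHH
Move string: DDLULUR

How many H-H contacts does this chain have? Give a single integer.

Answer: 1

Derivation:
Positions: [(0, 0), (0, -1), (0, -2), (-1, -2), (-1, -1), (-2, -1), (-2, 0), (-1, 0)]
H-H contact: residue 0 @(0,0) - residue 7 @(-1, 0)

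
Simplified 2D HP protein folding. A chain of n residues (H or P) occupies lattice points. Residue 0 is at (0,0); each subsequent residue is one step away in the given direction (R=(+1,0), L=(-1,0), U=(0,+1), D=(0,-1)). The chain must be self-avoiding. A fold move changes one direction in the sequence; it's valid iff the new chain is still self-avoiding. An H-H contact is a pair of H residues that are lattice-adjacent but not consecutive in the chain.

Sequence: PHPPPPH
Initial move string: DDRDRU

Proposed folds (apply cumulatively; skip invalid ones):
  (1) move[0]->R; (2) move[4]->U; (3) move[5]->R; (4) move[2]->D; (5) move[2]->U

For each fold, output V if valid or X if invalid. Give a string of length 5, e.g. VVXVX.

Initial: DDRDRU -> [(0, 0), (0, -1), (0, -2), (1, -2), (1, -3), (2, -3), (2, -2)]
Fold 1: move[0]->R => RDRDRU VALID
Fold 2: move[4]->U => RDRDUU INVALID (collision), skipped
Fold 3: move[5]->R => RDRDRR VALID
Fold 4: move[2]->D => RDDDRR VALID
Fold 5: move[2]->U => RDUDRR INVALID (collision), skipped

Answer: VXVVX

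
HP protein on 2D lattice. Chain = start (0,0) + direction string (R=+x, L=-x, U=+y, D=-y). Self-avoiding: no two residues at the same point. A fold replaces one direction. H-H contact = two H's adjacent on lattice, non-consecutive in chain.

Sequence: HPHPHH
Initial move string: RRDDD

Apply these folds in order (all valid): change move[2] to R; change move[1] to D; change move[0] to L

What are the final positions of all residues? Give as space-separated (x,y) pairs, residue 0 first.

Initial moves: RRDDD
Fold: move[2]->R => RRRDD (positions: [(0, 0), (1, 0), (2, 0), (3, 0), (3, -1), (3, -2)])
Fold: move[1]->D => RDRDD (positions: [(0, 0), (1, 0), (1, -1), (2, -1), (2, -2), (2, -3)])
Fold: move[0]->L => LDRDD (positions: [(0, 0), (-1, 0), (-1, -1), (0, -1), (0, -2), (0, -3)])

Answer: (0,0) (-1,0) (-1,-1) (0,-1) (0,-2) (0,-3)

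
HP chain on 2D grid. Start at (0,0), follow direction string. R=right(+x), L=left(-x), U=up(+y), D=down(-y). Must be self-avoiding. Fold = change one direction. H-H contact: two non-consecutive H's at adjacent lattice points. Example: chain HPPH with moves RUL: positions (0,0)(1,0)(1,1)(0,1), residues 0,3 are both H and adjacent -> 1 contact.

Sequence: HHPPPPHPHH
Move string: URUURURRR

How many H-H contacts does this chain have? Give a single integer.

Positions: [(0, 0), (0, 1), (1, 1), (1, 2), (1, 3), (2, 3), (2, 4), (3, 4), (4, 4), (5, 4)]
No H-H contacts found.

Answer: 0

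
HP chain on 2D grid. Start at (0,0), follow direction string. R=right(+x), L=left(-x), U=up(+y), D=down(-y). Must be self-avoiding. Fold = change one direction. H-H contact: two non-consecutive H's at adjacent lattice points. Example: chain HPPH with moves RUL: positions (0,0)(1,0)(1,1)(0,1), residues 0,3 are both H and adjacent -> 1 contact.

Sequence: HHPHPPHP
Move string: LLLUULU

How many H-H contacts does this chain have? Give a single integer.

Answer: 0

Derivation:
Positions: [(0, 0), (-1, 0), (-2, 0), (-3, 0), (-3, 1), (-3, 2), (-4, 2), (-4, 3)]
No H-H contacts found.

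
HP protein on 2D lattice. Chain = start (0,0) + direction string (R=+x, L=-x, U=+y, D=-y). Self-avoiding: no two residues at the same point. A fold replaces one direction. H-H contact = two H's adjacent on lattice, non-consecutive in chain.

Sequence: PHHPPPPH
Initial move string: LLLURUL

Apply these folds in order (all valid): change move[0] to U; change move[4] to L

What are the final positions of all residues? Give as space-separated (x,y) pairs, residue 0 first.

Initial moves: LLLURUL
Fold: move[0]->U => ULLURUL (positions: [(0, 0), (0, 1), (-1, 1), (-2, 1), (-2, 2), (-1, 2), (-1, 3), (-2, 3)])
Fold: move[4]->L => ULLULUL (positions: [(0, 0), (0, 1), (-1, 1), (-2, 1), (-2, 2), (-3, 2), (-3, 3), (-4, 3)])

Answer: (0,0) (0,1) (-1,1) (-2,1) (-2,2) (-3,2) (-3,3) (-4,3)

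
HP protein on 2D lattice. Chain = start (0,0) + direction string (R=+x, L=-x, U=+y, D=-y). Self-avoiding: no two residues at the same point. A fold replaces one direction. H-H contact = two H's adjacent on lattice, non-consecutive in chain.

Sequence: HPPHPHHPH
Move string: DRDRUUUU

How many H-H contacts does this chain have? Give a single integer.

Positions: [(0, 0), (0, -1), (1, -1), (1, -2), (2, -2), (2, -1), (2, 0), (2, 1), (2, 2)]
No H-H contacts found.

Answer: 0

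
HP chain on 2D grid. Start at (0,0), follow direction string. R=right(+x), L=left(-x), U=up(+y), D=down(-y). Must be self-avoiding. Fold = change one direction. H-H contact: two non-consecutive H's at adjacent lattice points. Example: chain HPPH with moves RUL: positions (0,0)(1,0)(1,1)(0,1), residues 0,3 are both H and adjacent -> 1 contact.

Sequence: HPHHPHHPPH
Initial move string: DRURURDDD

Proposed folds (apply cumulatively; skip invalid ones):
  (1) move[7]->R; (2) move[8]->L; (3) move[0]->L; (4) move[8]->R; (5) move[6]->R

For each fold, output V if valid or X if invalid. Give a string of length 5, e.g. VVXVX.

Answer: VXXVV

Derivation:
Initial: DRURURDDD -> [(0, 0), (0, -1), (1, -1), (1, 0), (2, 0), (2, 1), (3, 1), (3, 0), (3, -1), (3, -2)]
Fold 1: move[7]->R => DRURURDRD VALID
Fold 2: move[8]->L => DRURURDRL INVALID (collision), skipped
Fold 3: move[0]->L => LRURURDRD INVALID (collision), skipped
Fold 4: move[8]->R => DRURURDRR VALID
Fold 5: move[6]->R => DRURURRRR VALID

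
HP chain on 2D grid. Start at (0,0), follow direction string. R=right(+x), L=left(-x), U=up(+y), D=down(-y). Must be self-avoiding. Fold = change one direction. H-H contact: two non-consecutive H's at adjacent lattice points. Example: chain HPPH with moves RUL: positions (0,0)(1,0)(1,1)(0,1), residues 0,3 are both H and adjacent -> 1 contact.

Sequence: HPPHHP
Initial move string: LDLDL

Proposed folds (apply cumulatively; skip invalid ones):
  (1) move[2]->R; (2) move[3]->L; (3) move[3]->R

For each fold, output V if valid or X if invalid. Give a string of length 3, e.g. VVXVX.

Initial: LDLDL -> [(0, 0), (-1, 0), (-1, -1), (-2, -1), (-2, -2), (-3, -2)]
Fold 1: move[2]->R => LDRDL VALID
Fold 2: move[3]->L => LDRLL INVALID (collision), skipped
Fold 3: move[3]->R => LDRRL INVALID (collision), skipped

Answer: VXX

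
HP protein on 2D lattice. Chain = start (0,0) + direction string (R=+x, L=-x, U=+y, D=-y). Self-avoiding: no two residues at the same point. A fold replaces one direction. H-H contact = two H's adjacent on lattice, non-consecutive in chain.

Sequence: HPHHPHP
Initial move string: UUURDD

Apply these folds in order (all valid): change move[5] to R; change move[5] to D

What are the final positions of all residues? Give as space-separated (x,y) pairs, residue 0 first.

Initial moves: UUURDD
Fold: move[5]->R => UUURDR (positions: [(0, 0), (0, 1), (0, 2), (0, 3), (1, 3), (1, 2), (2, 2)])
Fold: move[5]->D => UUURDD (positions: [(0, 0), (0, 1), (0, 2), (0, 3), (1, 3), (1, 2), (1, 1)])

Answer: (0,0) (0,1) (0,2) (0,3) (1,3) (1,2) (1,1)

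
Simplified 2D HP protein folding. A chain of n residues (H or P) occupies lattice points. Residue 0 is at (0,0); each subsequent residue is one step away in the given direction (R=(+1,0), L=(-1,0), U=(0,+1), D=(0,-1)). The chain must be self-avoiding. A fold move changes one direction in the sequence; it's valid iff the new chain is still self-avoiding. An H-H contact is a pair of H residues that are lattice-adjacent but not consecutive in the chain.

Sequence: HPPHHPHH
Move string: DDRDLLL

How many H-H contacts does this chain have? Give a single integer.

Answer: 0

Derivation:
Positions: [(0, 0), (0, -1), (0, -2), (1, -2), (1, -3), (0, -3), (-1, -3), (-2, -3)]
No H-H contacts found.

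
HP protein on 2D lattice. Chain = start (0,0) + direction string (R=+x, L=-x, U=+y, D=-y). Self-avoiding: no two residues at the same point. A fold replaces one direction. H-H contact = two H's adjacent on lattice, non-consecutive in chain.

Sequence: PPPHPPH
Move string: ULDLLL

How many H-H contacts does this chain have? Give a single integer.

Answer: 0

Derivation:
Positions: [(0, 0), (0, 1), (-1, 1), (-1, 0), (-2, 0), (-3, 0), (-4, 0)]
No H-H contacts found.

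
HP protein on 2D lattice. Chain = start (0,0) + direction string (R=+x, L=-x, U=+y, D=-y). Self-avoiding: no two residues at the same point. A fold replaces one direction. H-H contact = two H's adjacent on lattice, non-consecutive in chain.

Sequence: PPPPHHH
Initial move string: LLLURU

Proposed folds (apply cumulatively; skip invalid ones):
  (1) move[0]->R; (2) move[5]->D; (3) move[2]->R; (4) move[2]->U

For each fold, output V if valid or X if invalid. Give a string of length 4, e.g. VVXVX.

Answer: XXXV

Derivation:
Initial: LLLURU -> [(0, 0), (-1, 0), (-2, 0), (-3, 0), (-3, 1), (-2, 1), (-2, 2)]
Fold 1: move[0]->R => RLLURU INVALID (collision), skipped
Fold 2: move[5]->D => LLLURD INVALID (collision), skipped
Fold 3: move[2]->R => LLRURU INVALID (collision), skipped
Fold 4: move[2]->U => LLUURU VALID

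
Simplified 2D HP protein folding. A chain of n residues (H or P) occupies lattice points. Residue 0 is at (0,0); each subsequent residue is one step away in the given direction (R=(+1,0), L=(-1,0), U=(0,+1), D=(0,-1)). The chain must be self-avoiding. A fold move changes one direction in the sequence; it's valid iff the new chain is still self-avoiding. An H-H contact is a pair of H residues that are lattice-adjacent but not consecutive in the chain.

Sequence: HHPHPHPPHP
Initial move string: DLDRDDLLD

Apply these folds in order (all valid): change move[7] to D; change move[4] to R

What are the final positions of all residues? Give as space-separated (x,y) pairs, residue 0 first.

Initial moves: DLDRDDLLD
Fold: move[7]->D => DLDRDDLDD (positions: [(0, 0), (0, -1), (-1, -1), (-1, -2), (0, -2), (0, -3), (0, -4), (-1, -4), (-1, -5), (-1, -6)])
Fold: move[4]->R => DLDRRDLDD (positions: [(0, 0), (0, -1), (-1, -1), (-1, -2), (0, -2), (1, -2), (1, -3), (0, -3), (0, -4), (0, -5)])

Answer: (0,0) (0,-1) (-1,-1) (-1,-2) (0,-2) (1,-2) (1,-3) (0,-3) (0,-4) (0,-5)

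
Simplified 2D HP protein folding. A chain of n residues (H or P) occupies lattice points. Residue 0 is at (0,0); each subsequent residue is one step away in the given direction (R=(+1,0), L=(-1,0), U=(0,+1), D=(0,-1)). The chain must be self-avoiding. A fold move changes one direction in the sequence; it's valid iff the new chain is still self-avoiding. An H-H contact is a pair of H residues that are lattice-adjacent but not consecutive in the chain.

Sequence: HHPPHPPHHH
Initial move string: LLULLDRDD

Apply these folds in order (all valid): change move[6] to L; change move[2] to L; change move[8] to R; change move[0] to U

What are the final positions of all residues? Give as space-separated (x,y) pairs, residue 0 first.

Answer: (0,0) (0,1) (-1,1) (-2,1) (-3,1) (-4,1) (-4,0) (-5,0) (-5,-1) (-4,-1)

Derivation:
Initial moves: LLULLDRDD
Fold: move[6]->L => LLULLDLDD (positions: [(0, 0), (-1, 0), (-2, 0), (-2, 1), (-3, 1), (-4, 1), (-4, 0), (-5, 0), (-5, -1), (-5, -2)])
Fold: move[2]->L => LLLLLDLDD (positions: [(0, 0), (-1, 0), (-2, 0), (-3, 0), (-4, 0), (-5, 0), (-5, -1), (-6, -1), (-6, -2), (-6, -3)])
Fold: move[8]->R => LLLLLDLDR (positions: [(0, 0), (-1, 0), (-2, 0), (-3, 0), (-4, 0), (-5, 0), (-5, -1), (-6, -1), (-6, -2), (-5, -2)])
Fold: move[0]->U => ULLLLDLDR (positions: [(0, 0), (0, 1), (-1, 1), (-2, 1), (-3, 1), (-4, 1), (-4, 0), (-5, 0), (-5, -1), (-4, -1)])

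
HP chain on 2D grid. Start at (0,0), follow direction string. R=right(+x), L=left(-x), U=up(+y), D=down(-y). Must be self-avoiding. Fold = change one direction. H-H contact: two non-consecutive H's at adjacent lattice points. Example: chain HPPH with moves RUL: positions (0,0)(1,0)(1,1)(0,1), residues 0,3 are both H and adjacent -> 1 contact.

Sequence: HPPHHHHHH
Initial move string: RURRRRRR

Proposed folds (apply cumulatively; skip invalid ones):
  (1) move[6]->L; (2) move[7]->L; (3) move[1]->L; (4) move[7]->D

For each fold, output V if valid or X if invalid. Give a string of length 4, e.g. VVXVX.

Answer: XXXV

Derivation:
Initial: RURRRRRR -> [(0, 0), (1, 0), (1, 1), (2, 1), (3, 1), (4, 1), (5, 1), (6, 1), (7, 1)]
Fold 1: move[6]->L => RURRRRLR INVALID (collision), skipped
Fold 2: move[7]->L => RURRRRRL INVALID (collision), skipped
Fold 3: move[1]->L => RLRRRRRR INVALID (collision), skipped
Fold 4: move[7]->D => RURRRRRD VALID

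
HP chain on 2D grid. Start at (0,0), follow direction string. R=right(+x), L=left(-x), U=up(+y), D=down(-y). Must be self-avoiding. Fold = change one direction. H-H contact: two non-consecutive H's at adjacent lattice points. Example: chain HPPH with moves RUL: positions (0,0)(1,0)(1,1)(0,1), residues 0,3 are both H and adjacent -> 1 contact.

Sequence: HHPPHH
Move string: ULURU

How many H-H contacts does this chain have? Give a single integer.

Answer: 1

Derivation:
Positions: [(0, 0), (0, 1), (-1, 1), (-1, 2), (0, 2), (0, 3)]
H-H contact: residue 1 @(0,1) - residue 4 @(0, 2)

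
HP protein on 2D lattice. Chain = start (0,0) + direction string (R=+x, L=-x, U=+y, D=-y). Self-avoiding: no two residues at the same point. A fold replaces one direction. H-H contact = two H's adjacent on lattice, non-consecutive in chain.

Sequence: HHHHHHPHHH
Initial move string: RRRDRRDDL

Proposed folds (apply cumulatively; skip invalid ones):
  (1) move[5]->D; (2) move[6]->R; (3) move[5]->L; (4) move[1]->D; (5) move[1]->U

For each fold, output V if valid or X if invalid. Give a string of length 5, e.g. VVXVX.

Initial: RRRDRRDDL -> [(0, 0), (1, 0), (2, 0), (3, 0), (3, -1), (4, -1), (5, -1), (5, -2), (5, -3), (4, -3)]
Fold 1: move[5]->D => RRRDRDDDL VALID
Fold 2: move[6]->R => RRRDRDRDL VALID
Fold 3: move[5]->L => RRRDRLRDL INVALID (collision), skipped
Fold 4: move[1]->D => RDRDRDRDL VALID
Fold 5: move[1]->U => RURDRDRDL VALID

Answer: VVXVV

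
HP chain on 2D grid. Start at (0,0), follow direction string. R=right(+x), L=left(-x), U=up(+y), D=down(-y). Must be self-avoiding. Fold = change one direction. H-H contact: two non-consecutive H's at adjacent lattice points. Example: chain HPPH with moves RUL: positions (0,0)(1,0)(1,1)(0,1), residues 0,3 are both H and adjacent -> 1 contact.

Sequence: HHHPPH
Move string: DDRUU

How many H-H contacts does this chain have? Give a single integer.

Positions: [(0, 0), (0, -1), (0, -2), (1, -2), (1, -1), (1, 0)]
H-H contact: residue 0 @(0,0) - residue 5 @(1, 0)

Answer: 1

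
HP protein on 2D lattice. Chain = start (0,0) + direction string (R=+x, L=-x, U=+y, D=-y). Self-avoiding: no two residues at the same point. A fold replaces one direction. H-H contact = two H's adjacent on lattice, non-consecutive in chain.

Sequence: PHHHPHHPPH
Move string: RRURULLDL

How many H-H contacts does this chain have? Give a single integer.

Answer: 1

Derivation:
Positions: [(0, 0), (1, 0), (2, 0), (2, 1), (3, 1), (3, 2), (2, 2), (1, 2), (1, 1), (0, 1)]
H-H contact: residue 3 @(2,1) - residue 6 @(2, 2)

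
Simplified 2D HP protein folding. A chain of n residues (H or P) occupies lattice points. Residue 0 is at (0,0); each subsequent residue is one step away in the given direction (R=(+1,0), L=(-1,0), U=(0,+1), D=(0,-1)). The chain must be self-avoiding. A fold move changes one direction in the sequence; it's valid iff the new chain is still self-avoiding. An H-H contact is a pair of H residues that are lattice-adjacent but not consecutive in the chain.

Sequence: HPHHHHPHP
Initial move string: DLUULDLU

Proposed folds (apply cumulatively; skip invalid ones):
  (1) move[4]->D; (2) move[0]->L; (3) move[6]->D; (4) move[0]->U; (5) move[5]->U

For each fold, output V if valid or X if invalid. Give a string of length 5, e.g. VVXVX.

Initial: DLUULDLU -> [(0, 0), (0, -1), (-1, -1), (-1, 0), (-1, 1), (-2, 1), (-2, 0), (-3, 0), (-3, 1)]
Fold 1: move[4]->D => DLUUDDLU INVALID (collision), skipped
Fold 2: move[0]->L => LLUULDLU VALID
Fold 3: move[6]->D => LLUULDDU INVALID (collision), skipped
Fold 4: move[0]->U => ULUULDLU VALID
Fold 5: move[5]->U => ULUULULU VALID

Answer: XVXVV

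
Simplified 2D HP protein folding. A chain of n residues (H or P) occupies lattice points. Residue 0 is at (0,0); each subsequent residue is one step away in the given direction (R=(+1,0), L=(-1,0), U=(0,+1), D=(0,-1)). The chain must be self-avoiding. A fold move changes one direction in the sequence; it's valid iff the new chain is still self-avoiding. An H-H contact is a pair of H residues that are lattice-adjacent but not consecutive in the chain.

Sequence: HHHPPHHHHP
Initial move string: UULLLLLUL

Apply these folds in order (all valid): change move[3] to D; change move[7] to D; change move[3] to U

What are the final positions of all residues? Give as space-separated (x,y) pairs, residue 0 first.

Answer: (0,0) (0,1) (0,2) (-1,2) (-1,3) (-2,3) (-3,3) (-4,3) (-4,2) (-5,2)

Derivation:
Initial moves: UULLLLLUL
Fold: move[3]->D => UULDLLLUL (positions: [(0, 0), (0, 1), (0, 2), (-1, 2), (-1, 1), (-2, 1), (-3, 1), (-4, 1), (-4, 2), (-5, 2)])
Fold: move[7]->D => UULDLLLDL (positions: [(0, 0), (0, 1), (0, 2), (-1, 2), (-1, 1), (-2, 1), (-3, 1), (-4, 1), (-4, 0), (-5, 0)])
Fold: move[3]->U => UULULLLDL (positions: [(0, 0), (0, 1), (0, 2), (-1, 2), (-1, 3), (-2, 3), (-3, 3), (-4, 3), (-4, 2), (-5, 2)])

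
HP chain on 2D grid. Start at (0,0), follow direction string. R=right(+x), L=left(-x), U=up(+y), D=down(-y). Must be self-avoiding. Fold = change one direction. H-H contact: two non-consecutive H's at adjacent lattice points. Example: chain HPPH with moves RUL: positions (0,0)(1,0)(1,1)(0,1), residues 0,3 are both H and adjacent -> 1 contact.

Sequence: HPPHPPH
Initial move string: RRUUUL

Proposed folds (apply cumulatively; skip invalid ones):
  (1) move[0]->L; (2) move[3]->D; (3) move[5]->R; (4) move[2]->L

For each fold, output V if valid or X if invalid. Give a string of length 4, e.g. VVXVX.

Answer: XXVX

Derivation:
Initial: RRUUUL -> [(0, 0), (1, 0), (2, 0), (2, 1), (2, 2), (2, 3), (1, 3)]
Fold 1: move[0]->L => LRUUUL INVALID (collision), skipped
Fold 2: move[3]->D => RRUDUL INVALID (collision), skipped
Fold 3: move[5]->R => RRUUUR VALID
Fold 4: move[2]->L => RRLUUR INVALID (collision), skipped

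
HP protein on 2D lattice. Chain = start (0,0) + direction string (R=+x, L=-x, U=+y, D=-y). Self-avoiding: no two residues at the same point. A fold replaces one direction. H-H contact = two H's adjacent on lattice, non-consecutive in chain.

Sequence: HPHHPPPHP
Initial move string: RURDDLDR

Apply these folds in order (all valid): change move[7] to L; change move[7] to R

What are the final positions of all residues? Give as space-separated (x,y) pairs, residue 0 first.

Answer: (0,0) (1,0) (1,1) (2,1) (2,0) (2,-1) (1,-1) (1,-2) (2,-2)

Derivation:
Initial moves: RURDDLDR
Fold: move[7]->L => RURDDLDL (positions: [(0, 0), (1, 0), (1, 1), (2, 1), (2, 0), (2, -1), (1, -1), (1, -2), (0, -2)])
Fold: move[7]->R => RURDDLDR (positions: [(0, 0), (1, 0), (1, 1), (2, 1), (2, 0), (2, -1), (1, -1), (1, -2), (2, -2)])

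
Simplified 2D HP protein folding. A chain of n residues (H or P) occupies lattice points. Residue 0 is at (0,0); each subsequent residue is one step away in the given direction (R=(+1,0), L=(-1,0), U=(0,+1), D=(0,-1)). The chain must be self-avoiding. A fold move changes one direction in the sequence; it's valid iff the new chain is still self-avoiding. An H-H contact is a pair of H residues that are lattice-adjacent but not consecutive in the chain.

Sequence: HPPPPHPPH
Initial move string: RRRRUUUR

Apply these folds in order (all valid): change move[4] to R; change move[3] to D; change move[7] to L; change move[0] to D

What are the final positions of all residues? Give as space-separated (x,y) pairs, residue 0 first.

Initial moves: RRRRUUUR
Fold: move[4]->R => RRRRRUUR (positions: [(0, 0), (1, 0), (2, 0), (3, 0), (4, 0), (5, 0), (5, 1), (5, 2), (6, 2)])
Fold: move[3]->D => RRRDRUUR (positions: [(0, 0), (1, 0), (2, 0), (3, 0), (3, -1), (4, -1), (4, 0), (4, 1), (5, 1)])
Fold: move[7]->L => RRRDRUUL (positions: [(0, 0), (1, 0), (2, 0), (3, 0), (3, -1), (4, -1), (4, 0), (4, 1), (3, 1)])
Fold: move[0]->D => DRRDRUUL (positions: [(0, 0), (0, -1), (1, -1), (2, -1), (2, -2), (3, -2), (3, -1), (3, 0), (2, 0)])

Answer: (0,0) (0,-1) (1,-1) (2,-1) (2,-2) (3,-2) (3,-1) (3,0) (2,0)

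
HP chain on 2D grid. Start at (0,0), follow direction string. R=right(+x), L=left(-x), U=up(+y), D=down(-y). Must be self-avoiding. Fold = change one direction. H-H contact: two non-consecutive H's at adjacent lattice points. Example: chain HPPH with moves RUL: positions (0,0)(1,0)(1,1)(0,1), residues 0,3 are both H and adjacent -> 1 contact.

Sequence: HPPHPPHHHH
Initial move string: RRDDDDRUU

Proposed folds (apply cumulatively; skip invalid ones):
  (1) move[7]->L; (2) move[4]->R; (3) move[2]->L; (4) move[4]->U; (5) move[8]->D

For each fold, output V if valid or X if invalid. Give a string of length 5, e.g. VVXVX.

Answer: XVXXX

Derivation:
Initial: RRDDDDRUU -> [(0, 0), (1, 0), (2, 0), (2, -1), (2, -2), (2, -3), (2, -4), (3, -4), (3, -3), (3, -2)]
Fold 1: move[7]->L => RRDDDDRLU INVALID (collision), skipped
Fold 2: move[4]->R => RRDDRDRUU VALID
Fold 3: move[2]->L => RRLDRDRUU INVALID (collision), skipped
Fold 4: move[4]->U => RRDDUDRUU INVALID (collision), skipped
Fold 5: move[8]->D => RRDDRDRUD INVALID (collision), skipped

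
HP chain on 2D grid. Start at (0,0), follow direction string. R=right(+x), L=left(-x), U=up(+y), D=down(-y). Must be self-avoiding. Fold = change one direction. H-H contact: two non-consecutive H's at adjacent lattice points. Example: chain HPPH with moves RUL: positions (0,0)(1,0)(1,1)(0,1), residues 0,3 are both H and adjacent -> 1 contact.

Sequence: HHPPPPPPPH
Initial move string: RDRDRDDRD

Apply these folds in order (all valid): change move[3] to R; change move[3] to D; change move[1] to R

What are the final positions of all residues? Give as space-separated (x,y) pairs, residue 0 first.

Initial moves: RDRDRDDRD
Fold: move[3]->R => RDRRRDDRD (positions: [(0, 0), (1, 0), (1, -1), (2, -1), (3, -1), (4, -1), (4, -2), (4, -3), (5, -3), (5, -4)])
Fold: move[3]->D => RDRDRDDRD (positions: [(0, 0), (1, 0), (1, -1), (2, -1), (2, -2), (3, -2), (3, -3), (3, -4), (4, -4), (4, -5)])
Fold: move[1]->R => RRRDRDDRD (positions: [(0, 0), (1, 0), (2, 0), (3, 0), (3, -1), (4, -1), (4, -2), (4, -3), (5, -3), (5, -4)])

Answer: (0,0) (1,0) (2,0) (3,0) (3,-1) (4,-1) (4,-2) (4,-3) (5,-3) (5,-4)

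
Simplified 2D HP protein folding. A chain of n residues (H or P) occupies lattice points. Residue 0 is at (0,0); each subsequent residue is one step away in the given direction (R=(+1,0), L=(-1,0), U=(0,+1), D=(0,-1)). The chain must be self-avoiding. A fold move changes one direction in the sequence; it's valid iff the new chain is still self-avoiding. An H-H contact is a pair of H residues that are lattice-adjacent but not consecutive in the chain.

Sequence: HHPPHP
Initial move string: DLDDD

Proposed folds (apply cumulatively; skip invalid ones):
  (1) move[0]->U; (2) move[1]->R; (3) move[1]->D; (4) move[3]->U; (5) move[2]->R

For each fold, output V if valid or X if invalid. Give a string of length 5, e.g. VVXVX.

Initial: DLDDD -> [(0, 0), (0, -1), (-1, -1), (-1, -2), (-1, -3), (-1, -4)]
Fold 1: move[0]->U => ULDDD VALID
Fold 2: move[1]->R => URDDD VALID
Fold 3: move[1]->D => UDDDD INVALID (collision), skipped
Fold 4: move[3]->U => URDUD INVALID (collision), skipped
Fold 5: move[2]->R => URRDD VALID

Answer: VVXXV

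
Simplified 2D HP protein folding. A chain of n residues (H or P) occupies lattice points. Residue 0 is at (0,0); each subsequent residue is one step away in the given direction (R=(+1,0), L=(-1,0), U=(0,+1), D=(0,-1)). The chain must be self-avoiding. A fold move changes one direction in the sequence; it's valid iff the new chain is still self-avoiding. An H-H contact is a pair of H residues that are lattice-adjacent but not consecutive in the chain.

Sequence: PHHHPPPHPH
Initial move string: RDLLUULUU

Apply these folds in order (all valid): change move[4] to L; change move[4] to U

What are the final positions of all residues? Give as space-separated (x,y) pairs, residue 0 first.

Initial moves: RDLLUULUU
Fold: move[4]->L => RDLLLULUU (positions: [(0, 0), (1, 0), (1, -1), (0, -1), (-1, -1), (-2, -1), (-2, 0), (-3, 0), (-3, 1), (-3, 2)])
Fold: move[4]->U => RDLLUULUU (positions: [(0, 0), (1, 0), (1, -1), (0, -1), (-1, -1), (-1, 0), (-1, 1), (-2, 1), (-2, 2), (-2, 3)])

Answer: (0,0) (1,0) (1,-1) (0,-1) (-1,-1) (-1,0) (-1,1) (-2,1) (-2,2) (-2,3)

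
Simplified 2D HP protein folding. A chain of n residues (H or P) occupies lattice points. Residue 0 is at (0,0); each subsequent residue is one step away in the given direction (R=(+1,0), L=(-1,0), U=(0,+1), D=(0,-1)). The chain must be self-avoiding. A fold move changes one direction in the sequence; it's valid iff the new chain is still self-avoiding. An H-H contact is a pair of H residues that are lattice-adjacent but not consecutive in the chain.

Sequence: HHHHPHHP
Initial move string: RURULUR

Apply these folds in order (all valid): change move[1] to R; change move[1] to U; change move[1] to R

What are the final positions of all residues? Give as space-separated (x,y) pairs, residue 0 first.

Initial moves: RURULUR
Fold: move[1]->R => RRRULUR (positions: [(0, 0), (1, 0), (2, 0), (3, 0), (3, 1), (2, 1), (2, 2), (3, 2)])
Fold: move[1]->U => RURULUR (positions: [(0, 0), (1, 0), (1, 1), (2, 1), (2, 2), (1, 2), (1, 3), (2, 3)])
Fold: move[1]->R => RRRULUR (positions: [(0, 0), (1, 0), (2, 0), (3, 0), (3, 1), (2, 1), (2, 2), (3, 2)])

Answer: (0,0) (1,0) (2,0) (3,0) (3,1) (2,1) (2,2) (3,2)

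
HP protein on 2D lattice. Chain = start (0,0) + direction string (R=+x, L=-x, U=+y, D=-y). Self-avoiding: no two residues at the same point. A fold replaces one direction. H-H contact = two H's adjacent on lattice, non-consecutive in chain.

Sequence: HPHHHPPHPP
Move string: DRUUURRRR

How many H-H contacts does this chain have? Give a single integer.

Positions: [(0, 0), (0, -1), (1, -1), (1, 0), (1, 1), (1, 2), (2, 2), (3, 2), (4, 2), (5, 2)]
H-H contact: residue 0 @(0,0) - residue 3 @(1, 0)

Answer: 1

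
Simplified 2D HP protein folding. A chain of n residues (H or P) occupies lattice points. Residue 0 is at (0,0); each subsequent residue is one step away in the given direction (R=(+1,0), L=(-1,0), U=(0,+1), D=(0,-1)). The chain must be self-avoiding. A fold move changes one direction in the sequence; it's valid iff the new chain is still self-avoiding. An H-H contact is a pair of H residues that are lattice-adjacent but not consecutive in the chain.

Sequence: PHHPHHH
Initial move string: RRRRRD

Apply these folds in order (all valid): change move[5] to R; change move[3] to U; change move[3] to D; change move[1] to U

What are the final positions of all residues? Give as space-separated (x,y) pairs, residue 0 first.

Answer: (0,0) (1,0) (1,1) (2,1) (2,0) (3,0) (4,0)

Derivation:
Initial moves: RRRRRD
Fold: move[5]->R => RRRRRR (positions: [(0, 0), (1, 0), (2, 0), (3, 0), (4, 0), (5, 0), (6, 0)])
Fold: move[3]->U => RRRURR (positions: [(0, 0), (1, 0), (2, 0), (3, 0), (3, 1), (4, 1), (5, 1)])
Fold: move[3]->D => RRRDRR (positions: [(0, 0), (1, 0), (2, 0), (3, 0), (3, -1), (4, -1), (5, -1)])
Fold: move[1]->U => RURDRR (positions: [(0, 0), (1, 0), (1, 1), (2, 1), (2, 0), (3, 0), (4, 0)])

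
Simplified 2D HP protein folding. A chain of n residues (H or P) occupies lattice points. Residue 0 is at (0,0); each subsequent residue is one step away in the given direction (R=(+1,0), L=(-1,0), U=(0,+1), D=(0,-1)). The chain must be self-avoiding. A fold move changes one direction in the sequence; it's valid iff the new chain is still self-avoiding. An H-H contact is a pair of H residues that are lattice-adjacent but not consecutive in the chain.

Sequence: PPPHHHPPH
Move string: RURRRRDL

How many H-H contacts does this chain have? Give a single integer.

Positions: [(0, 0), (1, 0), (1, 1), (2, 1), (3, 1), (4, 1), (5, 1), (5, 0), (4, 0)]
H-H contact: residue 5 @(4,1) - residue 8 @(4, 0)

Answer: 1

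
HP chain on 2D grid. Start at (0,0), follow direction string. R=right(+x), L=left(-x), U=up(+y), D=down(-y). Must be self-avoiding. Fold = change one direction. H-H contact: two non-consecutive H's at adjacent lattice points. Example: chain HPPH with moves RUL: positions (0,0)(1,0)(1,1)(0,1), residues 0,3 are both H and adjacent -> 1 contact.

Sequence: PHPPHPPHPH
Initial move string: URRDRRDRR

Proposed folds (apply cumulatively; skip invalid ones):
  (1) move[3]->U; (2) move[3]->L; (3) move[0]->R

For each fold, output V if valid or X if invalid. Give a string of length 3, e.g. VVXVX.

Initial: URRDRRDRR -> [(0, 0), (0, 1), (1, 1), (2, 1), (2, 0), (3, 0), (4, 0), (4, -1), (5, -1), (6, -1)]
Fold 1: move[3]->U => URRURRDRR VALID
Fold 2: move[3]->L => URRLRRDRR INVALID (collision), skipped
Fold 3: move[0]->R => RRRURRDRR VALID

Answer: VXV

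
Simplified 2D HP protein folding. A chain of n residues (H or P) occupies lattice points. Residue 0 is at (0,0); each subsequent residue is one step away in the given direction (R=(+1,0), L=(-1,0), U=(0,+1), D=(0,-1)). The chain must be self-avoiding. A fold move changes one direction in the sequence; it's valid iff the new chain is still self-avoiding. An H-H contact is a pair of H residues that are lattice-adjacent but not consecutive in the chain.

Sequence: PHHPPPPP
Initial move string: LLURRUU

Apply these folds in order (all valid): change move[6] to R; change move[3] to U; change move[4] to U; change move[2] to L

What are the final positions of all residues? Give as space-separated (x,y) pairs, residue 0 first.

Initial moves: LLURRUU
Fold: move[6]->R => LLURRUR (positions: [(0, 0), (-1, 0), (-2, 0), (-2, 1), (-1, 1), (0, 1), (0, 2), (1, 2)])
Fold: move[3]->U => LLUURUR (positions: [(0, 0), (-1, 0), (-2, 0), (-2, 1), (-2, 2), (-1, 2), (-1, 3), (0, 3)])
Fold: move[4]->U => LLUUUUR (positions: [(0, 0), (-1, 0), (-2, 0), (-2, 1), (-2, 2), (-2, 3), (-2, 4), (-1, 4)])
Fold: move[2]->L => LLLUUUR (positions: [(0, 0), (-1, 0), (-2, 0), (-3, 0), (-3, 1), (-3, 2), (-3, 3), (-2, 3)])

Answer: (0,0) (-1,0) (-2,0) (-3,0) (-3,1) (-3,2) (-3,3) (-2,3)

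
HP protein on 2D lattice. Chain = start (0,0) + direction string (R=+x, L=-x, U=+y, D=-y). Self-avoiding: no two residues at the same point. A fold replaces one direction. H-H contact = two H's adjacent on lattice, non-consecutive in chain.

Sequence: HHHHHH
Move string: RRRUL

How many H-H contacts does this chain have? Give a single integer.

Answer: 1

Derivation:
Positions: [(0, 0), (1, 0), (2, 0), (3, 0), (3, 1), (2, 1)]
H-H contact: residue 2 @(2,0) - residue 5 @(2, 1)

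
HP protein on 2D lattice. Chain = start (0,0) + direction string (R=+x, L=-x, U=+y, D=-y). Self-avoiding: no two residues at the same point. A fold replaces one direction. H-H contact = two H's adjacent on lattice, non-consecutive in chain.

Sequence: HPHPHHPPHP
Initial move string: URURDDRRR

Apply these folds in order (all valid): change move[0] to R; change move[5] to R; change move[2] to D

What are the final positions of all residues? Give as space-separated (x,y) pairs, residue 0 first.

Answer: (0,0) (1,0) (2,0) (2,-1) (3,-1) (3,-2) (4,-2) (5,-2) (6,-2) (7,-2)

Derivation:
Initial moves: URURDDRRR
Fold: move[0]->R => RRURDDRRR (positions: [(0, 0), (1, 0), (2, 0), (2, 1), (3, 1), (3, 0), (3, -1), (4, -1), (5, -1), (6, -1)])
Fold: move[5]->R => RRURDRRRR (positions: [(0, 0), (1, 0), (2, 0), (2, 1), (3, 1), (3, 0), (4, 0), (5, 0), (6, 0), (7, 0)])
Fold: move[2]->D => RRDRDRRRR (positions: [(0, 0), (1, 0), (2, 0), (2, -1), (3, -1), (3, -2), (4, -2), (5, -2), (6, -2), (7, -2)])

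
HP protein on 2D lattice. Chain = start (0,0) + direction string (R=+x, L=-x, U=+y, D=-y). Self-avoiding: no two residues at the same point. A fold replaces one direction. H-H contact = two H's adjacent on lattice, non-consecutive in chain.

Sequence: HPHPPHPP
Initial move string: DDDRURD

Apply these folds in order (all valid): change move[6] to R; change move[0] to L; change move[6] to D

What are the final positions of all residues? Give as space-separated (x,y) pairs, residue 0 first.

Answer: (0,0) (-1,0) (-1,-1) (-1,-2) (0,-2) (0,-1) (1,-1) (1,-2)

Derivation:
Initial moves: DDDRURD
Fold: move[6]->R => DDDRURR (positions: [(0, 0), (0, -1), (0, -2), (0, -3), (1, -3), (1, -2), (2, -2), (3, -2)])
Fold: move[0]->L => LDDRURR (positions: [(0, 0), (-1, 0), (-1, -1), (-1, -2), (0, -2), (0, -1), (1, -1), (2, -1)])
Fold: move[6]->D => LDDRURD (positions: [(0, 0), (-1, 0), (-1, -1), (-1, -2), (0, -2), (0, -1), (1, -1), (1, -2)])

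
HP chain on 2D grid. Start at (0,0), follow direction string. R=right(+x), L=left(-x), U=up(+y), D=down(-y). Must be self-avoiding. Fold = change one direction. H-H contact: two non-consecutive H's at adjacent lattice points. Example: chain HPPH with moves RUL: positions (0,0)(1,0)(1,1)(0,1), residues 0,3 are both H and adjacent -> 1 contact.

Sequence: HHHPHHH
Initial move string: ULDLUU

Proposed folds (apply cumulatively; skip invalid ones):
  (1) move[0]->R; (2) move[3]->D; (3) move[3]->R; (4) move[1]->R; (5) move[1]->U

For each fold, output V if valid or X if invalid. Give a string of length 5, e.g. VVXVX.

Answer: XXXXX

Derivation:
Initial: ULDLUU -> [(0, 0), (0, 1), (-1, 1), (-1, 0), (-2, 0), (-2, 1), (-2, 2)]
Fold 1: move[0]->R => RLDLUU INVALID (collision), skipped
Fold 2: move[3]->D => ULDDUU INVALID (collision), skipped
Fold 3: move[3]->R => ULDRUU INVALID (collision), skipped
Fold 4: move[1]->R => URDLUU INVALID (collision), skipped
Fold 5: move[1]->U => UUDLUU INVALID (collision), skipped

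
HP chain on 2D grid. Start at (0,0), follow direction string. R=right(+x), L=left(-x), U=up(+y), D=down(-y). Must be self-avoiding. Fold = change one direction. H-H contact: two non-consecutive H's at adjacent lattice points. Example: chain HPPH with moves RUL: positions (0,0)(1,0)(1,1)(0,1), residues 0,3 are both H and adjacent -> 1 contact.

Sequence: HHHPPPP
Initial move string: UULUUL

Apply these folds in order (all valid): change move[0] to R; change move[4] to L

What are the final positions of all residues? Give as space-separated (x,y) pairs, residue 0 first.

Answer: (0,0) (1,0) (1,1) (0,1) (0,2) (-1,2) (-2,2)

Derivation:
Initial moves: UULUUL
Fold: move[0]->R => RULUUL (positions: [(0, 0), (1, 0), (1, 1), (0, 1), (0, 2), (0, 3), (-1, 3)])
Fold: move[4]->L => RULULL (positions: [(0, 0), (1, 0), (1, 1), (0, 1), (0, 2), (-1, 2), (-2, 2)])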